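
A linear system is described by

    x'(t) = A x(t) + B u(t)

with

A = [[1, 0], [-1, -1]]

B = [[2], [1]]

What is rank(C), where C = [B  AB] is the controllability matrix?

2

AB = [[2], [-3]]
Controllability matrix C = [B  AB] = [[2, 2], [1, -3]]
det(C) = 2·(-3) - 2·1 = -6 - 2 = -8 ≠ 0, so rank(C) = 2.
rank(C) = 2 = n, so the pair (A, B) is completely controllable.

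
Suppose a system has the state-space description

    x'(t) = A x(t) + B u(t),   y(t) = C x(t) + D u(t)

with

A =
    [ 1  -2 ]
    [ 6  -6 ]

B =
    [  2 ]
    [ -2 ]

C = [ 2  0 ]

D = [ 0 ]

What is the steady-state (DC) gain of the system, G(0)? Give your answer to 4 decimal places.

G(0) = C(-A)^{-1}B + D = -C A^{-1} B + D.
det A = 6, so A^{-1} = (1/6)·adj(A) = [[-1, 1/3], [-1, 1/6]]
A^{-1} B = [-8/3, -7/3]^T
C A^{-1} B = -16/3
G(0) = D - C A^{-1} B = 0 - (-16/3) = 16/3 ≈ 5.3333

5.3333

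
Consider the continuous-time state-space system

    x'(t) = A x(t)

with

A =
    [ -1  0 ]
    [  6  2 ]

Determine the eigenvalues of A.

det(sI - A) = s^2 - (tr A)s + det A, with tr A = (-1) + 2 = 1 and det A = (-1)·2 - 0·6 = -2 - 0 = -2.
So p(s) = det(sI - A) = s^2 - s - 2.
Factor s^2 - s - 2: two numbers with sum 1 and product -2 are 2 and -1, so s^2 - s - 2 = (s - 2)(s + 1).
Hence p(s) = (s - 2) (s + 1), with roots -1, 2.
At least one eigenvalue has non-negative real part, so the system is not asymptotically stable.

-1, 2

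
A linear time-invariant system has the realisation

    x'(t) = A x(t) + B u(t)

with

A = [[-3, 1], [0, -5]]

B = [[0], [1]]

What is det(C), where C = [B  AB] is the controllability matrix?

-1

AB = [[1], [-5]]
Controllability matrix C = [B  AB] = [[0, 1], [1, -5]]
det(C) = 0·(-5) - 1·1 = 0 - 1 = -1
Since det(C) ≠ 0, rank(C) = 2 and the system is completely controllable.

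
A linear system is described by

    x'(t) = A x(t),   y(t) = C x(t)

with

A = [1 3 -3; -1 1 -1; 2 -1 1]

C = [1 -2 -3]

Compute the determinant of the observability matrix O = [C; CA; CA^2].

-315

CA = [[-3, 4, -4]]
CA^2 = [[-15, -1, 1]]
Observability matrix O = [C; CA; CA^2] = [[1, -2, -3], [-3, 4, -4], [-15, -1, 1]]
Expanding along the first row, det(O) = 1·(4·1 - (-4)·(-1)) - (-2)·((-3)·1 - (-4)·(-15)) + (-3)·((-3)·(-1) - 4·(-15)) = 1·0 - (-2)·(-63) + (-3)·63 = -315
Since det(O) ≠ 0, rank(O) = 3 and the system is completely observable.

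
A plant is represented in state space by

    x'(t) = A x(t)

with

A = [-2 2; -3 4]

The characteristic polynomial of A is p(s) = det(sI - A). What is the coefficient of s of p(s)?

For a 2×2 matrix, det(sI - A) = s^2 - (tr A)s + det A.
tr A = 2, det A = -2.
So p(s) = s^2 - 2s - 2.
The coefficient of s is -2.

-2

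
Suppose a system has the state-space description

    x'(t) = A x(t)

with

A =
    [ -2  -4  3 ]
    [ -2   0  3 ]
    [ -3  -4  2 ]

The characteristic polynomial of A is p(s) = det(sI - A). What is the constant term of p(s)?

-20

Expand det(sI - A) for the 3×3 matrix.
p(s) = s^3 + 9s - 20.
(Check: constant term = det(-A) = (-1)^3 det A = -20; coefficient of s^2 = -tr A = 0.)
The constant term is -20.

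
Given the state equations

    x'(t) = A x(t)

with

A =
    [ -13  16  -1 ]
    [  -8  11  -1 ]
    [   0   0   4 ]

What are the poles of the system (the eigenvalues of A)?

det(sI - A) = s^3 - (tr A)s^2 + (M11 + M22 + M33)s - det A, where Mii is the 2×2 principal minor of A obtained by deleting row i and column i.
tr A = (-13) + 11 + 4 = 2; M11 = 11·4 - (-1)·0 = 44 - 0 = 44; M22 = (-13)·4 - (-1)·0 = -52 - 0 = -52; M33 = (-13)·11 - 16·(-8) = -143 - (-128) = -15; sum of minors = -23.
det A = (-13)·(11·4 - (-1)·0) - 16·((-8)·4 - (-1)·0) + (-1)·((-8)·0 - 11·0) = (-13)·44 - 16·(-32) + (-1)·0 = -60.
So p(s) = det(sI - A) = s^3 - 2s^2 - 23s + 60.
Rational-root test: any integer root divides 60. Testing small divisors, s = 3 works: p(3) = 27 + (-18) + (-69) + 60 = 0, so (s - 3) is a factor.
Dividing, p(s) = (s - 3)(s^2 + s - 20).
Factor s^2 + s - 20: two numbers with sum -1 and product -20 are 4 and -5, so s^2 + s - 20 = (s - 4)(s + 5).
Hence p(s) = (s - 4) (s - 3) (s + 5), with roots -5, 3, 4.
At least one eigenvalue has non-negative real part, so the system is not asymptotically stable.

-5, 3, 4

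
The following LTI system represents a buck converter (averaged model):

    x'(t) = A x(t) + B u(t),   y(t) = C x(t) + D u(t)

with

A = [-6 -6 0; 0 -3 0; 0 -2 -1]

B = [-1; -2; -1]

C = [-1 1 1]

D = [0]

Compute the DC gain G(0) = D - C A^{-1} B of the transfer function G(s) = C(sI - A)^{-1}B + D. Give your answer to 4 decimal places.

G(0) = C(-A)^{-1}B + D = -C A^{-1} B + D.
det A = -18, so A^{-1} = (1/-18)·adj(A) = [[-1/6, 1/3, 0], [0, -1/3, 0], [0, 2/3, -1]]
A^{-1} B = [-1/2, 2/3, -1/3]^T
C A^{-1} B = 5/6
G(0) = D - C A^{-1} B = 0 - (5/6) = -5/6 ≈ -0.8333

-0.8333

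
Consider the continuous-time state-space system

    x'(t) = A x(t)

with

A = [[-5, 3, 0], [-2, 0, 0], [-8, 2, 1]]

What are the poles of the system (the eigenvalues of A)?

det(sI - A) = s^3 - (tr A)s^2 + (M11 + M22 + M33)s - det A, where Mii is the 2×2 principal minor of A obtained by deleting row i and column i.
tr A = (-5) + 0 + 1 = -4; M11 = 0·1 - 0·2 = 0 - 0 = 0; M22 = (-5)·1 - 0·(-8) = -5 - 0 = -5; M33 = (-5)·0 - 3·(-2) = 0 - (-6) = 6; sum of minors = 1.
det A = (-5)·(0·1 - 0·2) - 3·((-2)·1 - 0·(-8)) + 0·((-2)·2 - 0·(-8)) = (-5)·0 - 3·(-2) + 0·(-4) = 6.
So p(s) = det(sI - A) = s^3 + 4s^2 + s - 6.
Rational-root test: any integer root divides -6. Testing small divisors, s = 1 works: p(1) = 1 + 4 + 1 + (-6) = 0, so (s - 1) is a factor.
Dividing, p(s) = (s - 1)(s^2 + 5s + 6).
Factor s^2 + 5s + 6: two numbers with sum -5 and product 6 are -2 and -3, so s^2 + 5s + 6 = (s + 2)(s + 3).
Hence p(s) = (s - 1) (s + 2) (s + 3), with roots -3, -2, 1.
At least one eigenvalue has non-negative real part, so the system is not asymptotically stable.

-3, -2, 1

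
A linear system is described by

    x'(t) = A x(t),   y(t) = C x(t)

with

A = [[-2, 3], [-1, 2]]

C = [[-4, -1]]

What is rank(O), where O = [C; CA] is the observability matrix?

CA = [[9, -14]]
Observability matrix O = [C; CA] = [[-4, -1], [9, -14]]
det(O) = (-4)·(-14) - (-1)·9 = 56 - (-9) = 65 ≠ 0, so rank(O) = 2.
rank(O) = 2 = n, so the pair (A, C) is completely observable.

2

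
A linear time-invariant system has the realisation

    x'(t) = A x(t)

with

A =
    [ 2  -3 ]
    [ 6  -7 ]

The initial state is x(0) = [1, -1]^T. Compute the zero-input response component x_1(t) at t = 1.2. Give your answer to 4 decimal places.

det(sI - A) = s^2 - (tr A)s + det A, with tr A = 2 + (-7) = -5 and det A = 2·(-7) - (-3)·6 = -14 - (-18) = 4.
So p(s) = det(sI - A) = s^2 + 5s + 4.
Factor s^2 + 5s + 4: two numbers with sum -5 and product 4 are -1 and -4, so s^2 + 5s + 4 = (s + 1)(s + 4).
Hence p(s) = (s + 1) (s + 4), with roots -4, -1.
The eigenvalues -4, -1 are distinct and real, so A is diagonalisable and x(t) = e^{At} x(0) = V diag(e^{λ_i t}) V^{-1} x(0), where the columns of V are the eigenvectors.
λ = -4: A - (-4)I = [[6, -3], [6, -3]]. Row 1 gives 6·v1 + (-3)·v2 = 0, so take v_1 = [-1, -2]^T.
λ = -1: A - (-1)I = [[3, -3], [6, -6]]. Row 1 gives 3·v1 + (-3)·v2 = 0, so take v_2 = [1, 1]^T.
V = [v_1 v_2] = [[-1, 1], [-2, 1]] has det V = 1, so V^{-1} = adj(V)/det V = [[1, -1], [2, -1]].
Modal coordinates z(0) = V^{-1} x(0): 1·1 + (-1)·(-1) = 2; 2·1 + (-1)·(-1) = 3; so z(0) = [2, 3]^T.
x_1(t) = Σ_i (v_i)_1 · z_i(0) · e^{λ_i t} (row 1 of V times the modal terms).
x_1(1.2) = (-1)·2·e^{-4·1.2} + 1·3·e^{-1·1.2} = (-2)·0.008230 + 3·0.301194 = 0.8871.

0.8871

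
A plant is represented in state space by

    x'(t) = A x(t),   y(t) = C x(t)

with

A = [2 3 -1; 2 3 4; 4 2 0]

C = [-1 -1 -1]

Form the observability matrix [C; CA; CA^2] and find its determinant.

CA = [[-8, -8, -3]]
CA^2 = [[-44, -54, -24]]
Observability matrix O = [C; CA; CA^2] = [[-1, -1, -1], [-8, -8, -3], [-44, -54, -24]]
Expanding along the first row, det(O) = (-1)·((-8)·(-24) - (-3)·(-54)) - (-1)·((-8)·(-24) - (-3)·(-44)) + (-1)·((-8)·(-54) - (-8)·(-44)) = (-1)·30 - (-1)·60 + (-1)·80 = -50
Since det(O) ≠ 0, rank(O) = 3 and the system is completely observable.

-50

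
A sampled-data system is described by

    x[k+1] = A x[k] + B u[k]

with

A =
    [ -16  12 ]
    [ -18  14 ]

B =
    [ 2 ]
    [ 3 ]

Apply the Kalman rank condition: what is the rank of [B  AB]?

AB = [[4], [6]]
Controllability matrix C = [B  AB] = [[2, 4], [3, 6]]
Every column of C is a scalar multiple of column 1 = [2, 3] (multipliers 1, 2), so the columns span a one-dimensional space.
C ≠ 0, hence rank(C) = 1.
rank(C) = 1 < n = 2, so the pair (A, B) is not completely controllable.

1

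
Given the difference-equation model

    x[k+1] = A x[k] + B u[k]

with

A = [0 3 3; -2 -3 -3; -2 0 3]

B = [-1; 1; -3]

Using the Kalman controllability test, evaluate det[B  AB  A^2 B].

AB = [[-6], [8], [-7]]
A^2B = [[3], [9], [-9]]
Controllability matrix C = [B  AB  A^2B] = [[-1, -6, 3], [1, 8, 9], [-3, -7, -9]]
Expanding along the first row, det(C) = (-1)·(8·(-9) - 9·(-7)) - (-6)·(1·(-9) - 9·(-3)) + 3·(1·(-7) - 8·(-3)) = (-1)·(-9) - (-6)·18 + 3·17 = 168
Since det(C) ≠ 0, rank(C) = 3 and the system is completely controllable.

168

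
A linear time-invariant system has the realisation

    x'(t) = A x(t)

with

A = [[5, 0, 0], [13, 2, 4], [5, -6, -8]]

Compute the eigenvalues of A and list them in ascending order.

det(sI - A) = s^3 - (tr A)s^2 + (M11 + M22 + M33)s - det A, where Mii is the 2×2 principal minor of A obtained by deleting row i and column i.
tr A = 5 + 2 + (-8) = -1; M11 = 2·(-8) - 4·(-6) = -16 - (-24) = 8; M22 = 5·(-8) - 0·5 = -40 - 0 = -40; M33 = 5·2 - 0·13 = 10 - 0 = 10; sum of minors = -22.
det A = 5·(2·(-8) - 4·(-6)) - 0·(13·(-8) - 4·5) + 0·(13·(-6) - 2·5) = 5·8 - 0·(-124) + 0·(-88) = 40.
So p(s) = det(sI - A) = s^3 + s^2 - 22s - 40.
Rational-root test: any integer root divides -40. Testing small divisors, s = -2 works: p(-2) = -8 + 4 + 44 + (-40) = 0, so (s + 2) is a factor.
Dividing, p(s) = (s + 2)(s^2 - s - 20).
Factor s^2 - s - 20: two numbers with sum 1 and product -20 are 5 and -4, so s^2 - s - 20 = (s - 5)(s + 4).
Hence p(s) = (s - 5) (s + 2) (s + 4), with roots -4, -2, 5.
At least one eigenvalue has non-negative real part, so the system is not asymptotically stable.

-4, -2, 5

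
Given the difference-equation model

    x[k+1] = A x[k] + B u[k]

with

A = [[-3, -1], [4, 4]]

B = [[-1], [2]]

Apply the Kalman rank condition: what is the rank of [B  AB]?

AB = [[1], [4]]
Controllability matrix C = [B  AB] = [[-1, 1], [2, 4]]
det(C) = (-1)·4 - 1·2 = -4 - 2 = -6 ≠ 0, so rank(C) = 2.
rank(C) = 2 = n, so the pair (A, B) is completely controllable.

2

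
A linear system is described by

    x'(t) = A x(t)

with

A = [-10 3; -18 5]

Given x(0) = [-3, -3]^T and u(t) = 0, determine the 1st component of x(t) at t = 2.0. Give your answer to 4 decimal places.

det(sI - A) = s^2 - (tr A)s + det A, with tr A = (-10) + 5 = -5 and det A = (-10)·5 - 3·(-18) = -50 - (-54) = 4.
So p(s) = det(sI - A) = s^2 + 5s + 4.
Factor s^2 + 5s + 4: two numbers with sum -5 and product 4 are -1 and -4, so s^2 + 5s + 4 = (s + 1)(s + 4).
Hence p(s) = (s + 1) (s + 4), with roots -4, -1.
The eigenvalues -4, -1 are distinct and real, so A is diagonalisable and x(t) = e^{At} x(0) = V diag(e^{λ_i t}) V^{-1} x(0), where the columns of V are the eigenvectors.
λ = -4: A - (-4)I = [[-6, 3], [-18, 9]]. Row 1 gives (-6)·v1 + 3·v2 = 0, so take v_1 = [-1, -2]^T.
λ = -1: A - (-1)I = [[-9, 3], [-18, 6]]. Row 1 gives (-9)·v1 + 3·v2 = 0, so take v_2 = [1, 3]^T.
V = [v_1 v_2] = [[-1, 1], [-2, 3]] has det V = -1, so V^{-1} = adj(V)/det V = [[-3, 1], [-2, 1]].
Modal coordinates z(0) = V^{-1} x(0): (-3)·(-3) + 1·(-3) = 6; (-2)·(-3) + 1·(-3) = 3; so z(0) = [6, 3]^T.
x_1(t) = Σ_i (v_i)_1 · z_i(0) · e^{λ_i t} (row 1 of V times the modal terms).
x_1(2.0) = (-1)·6·e^{-4·2.0} + 1·3·e^{-1·2.0} = (-6)·0.000335 + 3·0.135335 = 0.4040.

0.4040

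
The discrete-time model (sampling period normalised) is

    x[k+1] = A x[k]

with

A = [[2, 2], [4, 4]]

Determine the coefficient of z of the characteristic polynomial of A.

For a 2×2 matrix, det(zI - A) = z^2 - (tr A)z + det A.
tr A = 6, det A = 0.
So p(z) = z^2 - 6z.
The coefficient of z is -6.

-6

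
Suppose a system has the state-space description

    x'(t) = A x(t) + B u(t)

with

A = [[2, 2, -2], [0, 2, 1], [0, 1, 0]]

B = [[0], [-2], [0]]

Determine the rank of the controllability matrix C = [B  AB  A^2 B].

3

AB = [[-4], [-4], [-2]]
A^2B = [[-12], [-10], [-4]]
Controllability matrix C = [B  AB  A^2B] = [[0, -4, -12], [-2, -4, -10], [0, -2, -4]]
det(C) = 0·((-4)·(-4) - (-10)·(-2)) - (-4)·((-2)·(-4) - (-10)·0) + (-12)·((-2)·(-2) - (-4)·0) = 0·(-4) - (-4)·8 + (-12)·4 = -16 ≠ 0, so rank(C) = 3.
rank(C) = 3 = n, so the pair (A, B) is completely controllable.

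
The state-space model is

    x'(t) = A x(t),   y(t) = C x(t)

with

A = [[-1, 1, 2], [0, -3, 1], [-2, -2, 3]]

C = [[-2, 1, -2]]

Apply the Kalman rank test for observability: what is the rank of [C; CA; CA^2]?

CA = [[6, -1, -9]]
CA^2 = [[12, 27, -16]]
Observability matrix O = [C; CA; CA^2] = [[-2, 1, -2], [6, -1, -9], [12, 27, -16]]
det(O) = (-2)·((-1)·(-16) - (-9)·27) - 1·(6·(-16) - (-9)·12) + (-2)·(6·27 - (-1)·12) = (-2)·259 - 1·12 + (-2)·174 = -878 ≠ 0, so rank(O) = 3.
rank(O) = 3 = n, so the pair (A, C) is completely observable.

3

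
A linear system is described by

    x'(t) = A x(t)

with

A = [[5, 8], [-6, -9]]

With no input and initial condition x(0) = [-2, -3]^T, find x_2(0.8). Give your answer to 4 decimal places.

5.1070

det(sI - A) = s^2 - (tr A)s + det A, with tr A = 5 + (-9) = -4 and det A = 5·(-9) - 8·(-6) = -45 - (-48) = 3.
So p(s) = det(sI - A) = s^2 + 4s + 3.
Factor s^2 + 4s + 3: two numbers with sum -4 and product 3 are -1 and -3, so s^2 + 4s + 3 = (s + 1)(s + 3).
Hence p(s) = (s + 1) (s + 3), with roots -3, -1.
The eigenvalues -3, -1 are distinct and real, so A is diagonalisable and x(t) = e^{At} x(0) = V diag(e^{λ_i t}) V^{-1} x(0), where the columns of V are the eigenvectors.
λ = -3: A - (-3)I = [[8, 8], [-6, -6]]. Row 1 gives 8·v1 + 8·v2 = 0, so take v_1 = [-1, 1]^T.
λ = -1: A - (-1)I = [[6, 8], [-6, -8]]. Row 1 gives 6·v1 + 8·v2 = 0, so take v_2 = [4, -3]^T.
V = [v_1 v_2] = [[-1, 4], [1, -3]] has det V = -1, so V^{-1} = adj(V)/det V = [[3, 4], [1, 1]].
Modal coordinates z(0) = V^{-1} x(0): 3·(-2) + 4·(-3) = -18; 1·(-2) + 1·(-3) = -5; so z(0) = [-18, -5]^T.
x_2(t) = Σ_i (v_i)_2 · z_i(0) · e^{λ_i t} (row 2 of V times the modal terms).
x_2(0.8) = 1·(-18)·e^{-3·0.8} + (-3)·(-5)·e^{-1·0.8} = (-18)·0.090718 + 15·0.449329 = 5.1070.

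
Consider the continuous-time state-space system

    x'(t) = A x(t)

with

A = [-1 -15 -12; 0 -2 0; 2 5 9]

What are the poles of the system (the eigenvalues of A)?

det(sI - A) = s^3 - (tr A)s^2 + (M11 + M22 + M33)s - det A, where Mii is the 2×2 principal minor of A obtained by deleting row i and column i.
tr A = (-1) + (-2) + 9 = 6; M11 = (-2)·9 - 0·5 = -18 - 0 = -18; M22 = (-1)·9 - (-12)·2 = -9 - (-24) = 15; M33 = (-1)·(-2) - (-15)·0 = 2 - 0 = 2; sum of minors = -1.
det A = (-1)·((-2)·9 - 0·5) - (-15)·(0·9 - 0·2) + (-12)·(0·5 - (-2)·2) = (-1)·(-18) - (-15)·0 + (-12)·4 = -30.
So p(s) = det(sI - A) = s^3 - 6s^2 - s + 30.
Rational-root test: any integer root divides 30. Testing small divisors, s = -2 works: p(-2) = -8 + (-24) + 2 + 30 = 0, so (s + 2) is a factor.
Dividing, p(s) = (s + 2)(s^2 - 8s + 15).
Factor s^2 - 8s + 15: two numbers with sum 8 and product 15 are 5 and 3, so s^2 - 8s + 15 = (s - 5)(s - 3).
Hence p(s) = (s - 5) (s - 3) (s + 2), with roots -2, 3, 5.
At least one eigenvalue has non-negative real part, so the system is not asymptotically stable.

-2, 3, 5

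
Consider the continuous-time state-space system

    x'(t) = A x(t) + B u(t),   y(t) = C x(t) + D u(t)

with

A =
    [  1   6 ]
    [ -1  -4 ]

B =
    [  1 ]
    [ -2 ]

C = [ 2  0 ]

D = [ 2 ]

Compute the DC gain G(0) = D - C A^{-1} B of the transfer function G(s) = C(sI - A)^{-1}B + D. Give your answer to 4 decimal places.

G(0) = C(-A)^{-1}B + D = -C A^{-1} B + D.
det A = 2, so A^{-1} = (1/2)·adj(A) = [[-2, -3], [1/2, 1/2]]
A^{-1} B = [4, -1/2]^T
C A^{-1} B = 8
G(0) = D - C A^{-1} B = 2 - (8) = -6

-6.0000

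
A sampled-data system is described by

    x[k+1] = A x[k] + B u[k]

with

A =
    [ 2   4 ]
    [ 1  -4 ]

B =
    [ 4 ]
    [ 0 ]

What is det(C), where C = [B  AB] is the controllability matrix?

16

AB = [[8], [4]]
Controllability matrix C = [B  AB] = [[4, 8], [0, 4]]
det(C) = 4·4 - 8·0 = 16 - 0 = 16
Since det(C) ≠ 0, rank(C) = 2 and the system is completely controllable.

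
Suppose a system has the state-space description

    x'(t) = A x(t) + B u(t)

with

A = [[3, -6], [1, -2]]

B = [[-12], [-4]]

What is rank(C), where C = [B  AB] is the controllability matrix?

1

AB = [[-12], [-4]]
Controllability matrix C = [B  AB] = [[-12, -12], [-4, -4]]
Every column of C is a scalar multiple of column 1 = [-12, -4] (multipliers 1, 1), so the columns span a one-dimensional space.
C ≠ 0, hence rank(C) = 1.
rank(C) = 1 < n = 2, so the pair (A, B) is not completely controllable.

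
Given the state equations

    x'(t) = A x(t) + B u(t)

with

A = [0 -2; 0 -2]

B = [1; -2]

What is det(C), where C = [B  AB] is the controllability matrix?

12

AB = [[4], [4]]
Controllability matrix C = [B  AB] = [[1, 4], [-2, 4]]
det(C) = 1·4 - 4·(-2) = 4 - (-8) = 12
Since det(C) ≠ 0, rank(C) = 2 and the system is completely controllable.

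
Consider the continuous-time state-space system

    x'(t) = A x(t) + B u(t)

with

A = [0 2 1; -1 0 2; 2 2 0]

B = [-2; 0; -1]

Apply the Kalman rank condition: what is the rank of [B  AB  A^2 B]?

AB = [[-1], [0], [-4]]
A^2B = [[-4], [-7], [-2]]
Controllability matrix C = [B  AB  A^2B] = [[-2, -1, -4], [0, 0, -7], [-1, -4, -2]]
det(C) = (-2)·(0·(-2) - (-7)·(-4)) - (-1)·(0·(-2) - (-7)·(-1)) + (-4)·(0·(-4) - 0·(-1)) = (-2)·(-28) - (-1)·(-7) + (-4)·0 = 49 ≠ 0, so rank(C) = 3.
rank(C) = 3 = n, so the pair (A, B) is completely controllable.

3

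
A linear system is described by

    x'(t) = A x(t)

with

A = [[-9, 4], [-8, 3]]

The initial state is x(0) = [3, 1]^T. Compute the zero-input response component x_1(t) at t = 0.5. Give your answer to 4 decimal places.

-0.8026

det(sI - A) = s^2 - (tr A)s + det A, with tr A = (-9) + 3 = -6 and det A = (-9)·3 - 4·(-8) = -27 - (-32) = 5.
So p(s) = det(sI - A) = s^2 + 6s + 5.
Factor s^2 + 6s + 5: two numbers with sum -6 and product 5 are -1 and -5, so s^2 + 6s + 5 = (s + 1)(s + 5).
Hence p(s) = (s + 1) (s + 5), with roots -5, -1.
The eigenvalues -5, -1 are distinct and real, so A is diagonalisable and x(t) = e^{At} x(0) = V diag(e^{λ_i t}) V^{-1} x(0), where the columns of V are the eigenvectors.
λ = -5: A - (-5)I = [[-4, 4], [-8, 8]]. Row 1 gives (-4)·v1 + 4·v2 = 0, so take v_1 = [1, 1]^T.
λ = -1: A - (-1)I = [[-8, 4], [-8, 4]]. Row 1 gives (-8)·v1 + 4·v2 = 0, so take v_2 = [-1, -2]^T.
V = [v_1 v_2] = [[1, -1], [1, -2]] has det V = -1, so V^{-1} = adj(V)/det V = [[2, -1], [1, -1]].
Modal coordinates z(0) = V^{-1} x(0): 2·3 + (-1)·1 = 5; 1·3 + (-1)·1 = 2; so z(0) = [5, 2]^T.
x_1(t) = Σ_i (v_i)_1 · z_i(0) · e^{λ_i t} (row 1 of V times the modal terms).
x_1(0.5) = 1·5·e^{-5·0.5} + (-1)·2·e^{-1·0.5} = 5·0.082085 + (-2)·0.606531 = -0.8026.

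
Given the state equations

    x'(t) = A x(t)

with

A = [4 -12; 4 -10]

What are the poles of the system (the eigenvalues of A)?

-4, -2

det(sI - A) = s^2 - (tr A)s + det A, with tr A = 4 + (-10) = -6 and det A = 4·(-10) - (-12)·4 = -40 - (-48) = 8.
So p(s) = det(sI - A) = s^2 + 6s + 8.
Factor s^2 + 6s + 8: two numbers with sum -6 and product 8 are -2 and -4, so s^2 + 6s + 8 = (s + 2)(s + 4).
Hence p(s) = (s + 2) (s + 4), with roots -4, -2.
All eigenvalues have negative real part, so the system is asymptotically stable.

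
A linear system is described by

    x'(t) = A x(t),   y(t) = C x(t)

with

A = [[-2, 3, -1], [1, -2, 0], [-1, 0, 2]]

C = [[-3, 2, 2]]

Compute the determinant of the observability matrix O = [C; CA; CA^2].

388

CA = [[6, -13, 7]]
CA^2 = [[-32, 44, 8]]
Observability matrix O = [C; CA; CA^2] = [[-3, 2, 2], [6, -13, 7], [-32, 44, 8]]
Expanding along the first row, det(O) = (-3)·((-13)·8 - 7·44) - 2·(6·8 - 7·(-32)) + 2·(6·44 - (-13)·(-32)) = (-3)·(-412) - 2·272 + 2·(-152) = 388
Since det(O) ≠ 0, rank(O) = 3 and the system is completely observable.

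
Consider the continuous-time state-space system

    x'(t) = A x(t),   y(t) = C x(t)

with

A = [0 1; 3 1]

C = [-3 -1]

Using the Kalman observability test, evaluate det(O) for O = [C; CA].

CA = [[-3, -4]]
Observability matrix O = [C; CA] = [[-3, -1], [-3, -4]]
det(O) = (-3)·(-4) - (-1)·(-3) = 12 - 3 = 9
Since det(O) ≠ 0, rank(O) = 2 and the system is completely observable.

9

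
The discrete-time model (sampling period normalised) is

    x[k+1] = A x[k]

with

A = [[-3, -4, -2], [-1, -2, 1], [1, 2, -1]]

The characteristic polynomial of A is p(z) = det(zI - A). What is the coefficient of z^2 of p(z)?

6

Expand det(zI - A) for the 3×3 matrix.
p(z) = z^3 + 6z^2 + 7z.
(Check: constant term = det(-A) = (-1)^3 det A = 0; coefficient of z^2 = -tr A = 6.)
The coefficient of z^2 is 6.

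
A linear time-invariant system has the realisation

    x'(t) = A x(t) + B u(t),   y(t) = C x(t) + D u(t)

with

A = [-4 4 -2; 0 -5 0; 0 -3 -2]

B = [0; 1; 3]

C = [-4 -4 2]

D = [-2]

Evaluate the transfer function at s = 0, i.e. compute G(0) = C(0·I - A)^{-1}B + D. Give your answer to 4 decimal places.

G(0) = C(-A)^{-1}B + D = -C A^{-1} B + D.
det A = -40, so A^{-1} = (1/-40)·adj(A) = [[-1/4, -7/20, 1/4], [0, -1/5, 0], [0, 3/10, -1/2]]
A^{-1} B = [2/5, -1/5, -6/5]^T
C A^{-1} B = -16/5
G(0) = D - C A^{-1} B = -2 - (-16/5) = 6/5 ≈ 1.2000

1.2000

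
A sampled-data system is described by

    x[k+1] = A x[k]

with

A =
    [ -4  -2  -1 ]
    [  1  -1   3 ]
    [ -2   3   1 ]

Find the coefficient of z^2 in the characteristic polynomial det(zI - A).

Expand det(zI - A) for the 3×3 matrix.
p(z) = z^3 + 4z^2 - 10z - 53.
(Check: constant term = det(-A) = (-1)^3 det A = -53; coefficient of z^2 = -tr A = 4.)
The coefficient of z^2 is 4.

4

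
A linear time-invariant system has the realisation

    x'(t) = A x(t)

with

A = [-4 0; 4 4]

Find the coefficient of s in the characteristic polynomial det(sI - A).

0

For a 2×2 matrix, det(sI - A) = s^2 - (tr A)s + det A.
tr A = 0, det A = -16.
So p(s) = s^2 - 16.
The coefficient of s is 0.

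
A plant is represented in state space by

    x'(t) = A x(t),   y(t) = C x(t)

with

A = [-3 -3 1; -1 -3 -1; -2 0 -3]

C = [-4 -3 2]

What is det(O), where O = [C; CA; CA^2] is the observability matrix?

CA = [[11, 21, -7]]
CA^2 = [[-40, -96, 11]]
Observability matrix O = [C; CA; CA^2] = [[-4, -3, 2], [11, 21, -7], [-40, -96, 11]]
Expanding along the first row, det(O) = (-4)·(21·11 - (-7)·(-96)) - (-3)·(11·11 - (-7)·(-40)) + 2·(11·(-96) - 21·(-40)) = (-4)·(-441) - (-3)·(-159) + 2·(-216) = 855
Since det(O) ≠ 0, rank(O) = 3 and the system is completely observable.

855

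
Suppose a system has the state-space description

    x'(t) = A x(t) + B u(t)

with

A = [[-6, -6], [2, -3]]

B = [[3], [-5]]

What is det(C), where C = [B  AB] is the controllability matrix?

AB = [[12], [21]]
Controllability matrix C = [B  AB] = [[3, 12], [-5, 21]]
det(C) = 3·21 - 12·(-5) = 63 - (-60) = 123
Since det(C) ≠ 0, rank(C) = 2 and the system is completely controllable.

123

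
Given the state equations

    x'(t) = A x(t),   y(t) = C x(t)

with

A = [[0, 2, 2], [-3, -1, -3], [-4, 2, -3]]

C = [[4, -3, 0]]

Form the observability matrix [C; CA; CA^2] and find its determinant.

-2323

CA = [[9, 11, 17]]
CA^2 = [[-101, 41, -66]]
Observability matrix O = [C; CA; CA^2] = [[4, -3, 0], [9, 11, 17], [-101, 41, -66]]
Expanding along the first row, det(O) = 4·(11·(-66) - 17·41) - (-3)·(9·(-66) - 17·(-101)) + 0·(9·41 - 11·(-101)) = 4·(-1423) - (-3)·1123 + 0·1480 = -2323
Since det(O) ≠ 0, rank(O) = 3 and the system is completely observable.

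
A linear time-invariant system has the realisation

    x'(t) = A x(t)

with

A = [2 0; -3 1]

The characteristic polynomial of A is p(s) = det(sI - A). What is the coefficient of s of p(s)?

-3

For a 2×2 matrix, det(sI - A) = s^2 - (tr A)s + det A.
tr A = 3, det A = 2.
So p(s) = s^2 - 3s + 2.
The coefficient of s is -3.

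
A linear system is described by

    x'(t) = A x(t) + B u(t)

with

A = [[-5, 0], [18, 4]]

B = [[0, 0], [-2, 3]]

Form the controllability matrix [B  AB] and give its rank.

1

AB = [[0, 0], [-8, 12]]
Controllability matrix C = [B  AB] = [[0, 0, 0, 0], [-2, 3, -8, 12]]
Every column of C is a scalar multiple of column 1 = [0, -2] (multipliers 1, -3/2, 4, -6), so the columns span a one-dimensional space.
C ≠ 0, hence rank(C) = 1.
rank(C) = 1 < n = 2, so the pair (A, B) is not completely controllable.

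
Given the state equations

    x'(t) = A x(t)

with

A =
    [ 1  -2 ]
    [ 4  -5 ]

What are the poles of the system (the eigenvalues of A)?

-3, -1

det(sI - A) = s^2 - (tr A)s + det A, with tr A = 1 + (-5) = -4 and det A = 1·(-5) - (-2)·4 = -5 - (-8) = 3.
So p(s) = det(sI - A) = s^2 + 4s + 3.
Factor s^2 + 4s + 3: two numbers with sum -4 and product 3 are -1 and -3, so s^2 + 4s + 3 = (s + 1)(s + 3).
Hence p(s) = (s + 1) (s + 3), with roots -3, -1.
All eigenvalues have negative real part, so the system is asymptotically stable.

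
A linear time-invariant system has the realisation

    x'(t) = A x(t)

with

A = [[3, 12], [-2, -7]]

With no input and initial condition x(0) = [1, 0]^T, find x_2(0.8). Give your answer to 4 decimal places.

-0.3586

det(sI - A) = s^2 - (tr A)s + det A, with tr A = 3 + (-7) = -4 and det A = 3·(-7) - 12·(-2) = -21 - (-24) = 3.
So p(s) = det(sI - A) = s^2 + 4s + 3.
Factor s^2 + 4s + 3: two numbers with sum -4 and product 3 are -1 and -3, so s^2 + 4s + 3 = (s + 1)(s + 3).
Hence p(s) = (s + 1) (s + 3), with roots -3, -1.
The eigenvalues -3, -1 are distinct and real, so A is diagonalisable and x(t) = e^{At} x(0) = V diag(e^{λ_i t}) V^{-1} x(0), where the columns of V are the eigenvectors.
λ = -3: A - (-3)I = [[6, 12], [-2, -4]]. Row 1 gives 6·v1 + 12·v2 = 0, so take v_1 = [-2, 1]^T.
λ = -1: A - (-1)I = [[4, 12], [-2, -6]]. Row 1 gives 4·v1 + 12·v2 = 0, so take v_2 = [3, -1]^T.
V = [v_1 v_2] = [[-2, 3], [1, -1]] has det V = -1, so V^{-1} = adj(V)/det V = [[1, 3], [1, 2]].
Modal coordinates z(0) = V^{-1} x(0): 1·1 + 3·0 = 1; 1·1 + 2·0 = 1; so z(0) = [1, 1]^T.
x_2(t) = Σ_i (v_i)_2 · z_i(0) · e^{λ_i t} (row 2 of V times the modal terms).
x_2(0.8) = 1·1·e^{-3·0.8} + (-1)·1·e^{-1·0.8} = 1·0.090718 + (-1)·0.449329 = -0.3586.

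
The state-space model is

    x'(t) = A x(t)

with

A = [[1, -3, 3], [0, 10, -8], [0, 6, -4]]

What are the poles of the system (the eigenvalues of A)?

1, 2, 4

det(sI - A) = s^3 - (tr A)s^2 + (M11 + M22 + M33)s - det A, where Mii is the 2×2 principal minor of A obtained by deleting row i and column i.
tr A = 1 + 10 + (-4) = 7; M11 = 10·(-4) - (-8)·6 = -40 - (-48) = 8; M22 = 1·(-4) - 3·0 = -4 - 0 = -4; M33 = 1·10 - (-3)·0 = 10 - 0 = 10; sum of minors = 14.
det A = 1·(10·(-4) - (-8)·6) - (-3)·(0·(-4) - (-8)·0) + 3·(0·6 - 10·0) = 1·8 - (-3)·0 + 3·0 = 8.
So p(s) = det(sI - A) = s^3 - 7s^2 + 14s - 8.
Rational-root test: any integer root divides -8. Testing small divisors, s = 1 works: p(1) = 1 + (-7) + 14 + (-8) = 0, so (s - 1) is a factor.
Dividing, p(s) = (s - 1)(s^2 - 6s + 8).
Factor s^2 - 6s + 8: two numbers with sum 6 and product 8 are 4 and 2, so s^2 - 6s + 8 = (s - 4)(s - 2).
Hence p(s) = (s - 4) (s - 2) (s - 1), with roots 1, 2, 4.
At least one eigenvalue has non-negative real part, so the system is not asymptotically stable.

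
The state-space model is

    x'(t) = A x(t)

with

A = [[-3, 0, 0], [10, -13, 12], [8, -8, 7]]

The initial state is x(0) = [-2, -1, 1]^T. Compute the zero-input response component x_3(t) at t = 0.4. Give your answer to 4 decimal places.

0.6703

det(sI - A) = s^3 - (tr A)s^2 + (M11 + M22 + M33)s - det A, where Mii is the 2×2 principal minor of A obtained by deleting row i and column i.
tr A = (-3) + (-13) + 7 = -9; M11 = (-13)·7 - 12·(-8) = -91 - (-96) = 5; M22 = (-3)·7 - 0·8 = -21 - 0 = -21; M33 = (-3)·(-13) - 0·10 = 39 - 0 = 39; sum of minors = 23.
det A = (-3)·((-13)·7 - 12·(-8)) - 0·(10·7 - 12·8) + 0·(10·(-8) - (-13)·8) = (-3)·5 - 0·(-26) + 0·24 = -15.
So p(s) = det(sI - A) = s^3 + 9s^2 + 23s + 15.
Rational-root test: any integer root divides 15. Testing small divisors, s = -1 works: p(-1) = -1 + 9 + (-23) + 15 = 0, so (s + 1) is a factor.
Dividing, p(s) = (s + 1)(s^2 + 8s + 15).
Factor s^2 + 8s + 15: two numbers with sum -8 and product 15 are -3 and -5, so s^2 + 8s + 15 = (s + 3)(s + 5).
Hence p(s) = (s + 1) (s + 3) (s + 5), with roots -5, -3, -1.
The eigenvalues -5, -3, -1 are distinct and real, so A is diagonalisable and x(t) = e^{At} x(0) = V diag(e^{λ_i t}) V^{-1} x(0), where the columns of V are the eigenvectors.
λ = -5: A - (-5)I = [[2, 0, 0], [10, -8, 12], [8, -8, 12]]. v must be orthogonal to every row; (row 1) × (row 2) = [0, -24, -16], so take v_1 = [0, 3, 2]^T.
λ = -3: A - (-3)I = [[0, 0, 0], [10, -10, 12], [8, -8, 10]]. v must be orthogonal to every row; (row 2) × (row 3) = [-4, -4, 0], so take v_2 = [1, 1, 0]^T.
λ = -1: A - (-1)I = [[-2, 0, 0], [10, -12, 12], [8, -8, 8]]. v must be orthogonal to every row; (row 1) × (row 2) = [0, 24, 24], so take v_3 = [0, 1, 1]^T.
V = [v_1 v_2 v_3] = [[0, 1, 0], [3, 1, 1], [2, 0, 1]] has det V = -1, so V^{-1} = adj(V)/det V = [[-1, 1, -1], [1, 0, 0], [2, -2, 3]].
Modal coordinates z(0) = V^{-1} x(0): (-1)·(-2) + 1·(-1) + (-1)·1 = 0; 1·(-2) + 0·(-1) + 0·1 = -2; 2·(-2) + (-2)·(-1) + 3·1 = 1; so z(0) = [0, -2, 1]^T.
x_3(t) = Σ_i (v_i)_3 · z_i(0) · e^{λ_i t} (row 3 of V times the modal terms).
x_3(0.4) = 2·0·e^{-5·0.4} + 0·(-2)·e^{-3·0.4} + 1·1·e^{-1·0.4} = 0·0.135335 + 0·0.301194 + 1·0.670320 = 0.6703.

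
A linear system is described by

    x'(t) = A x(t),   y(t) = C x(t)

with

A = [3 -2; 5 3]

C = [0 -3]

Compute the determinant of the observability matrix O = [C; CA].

CA = [[-15, -9]]
Observability matrix O = [C; CA] = [[0, -3], [-15, -9]]
det(O) = 0·(-9) - (-3)·(-15) = 0 - 45 = -45
Since det(O) ≠ 0, rank(O) = 2 and the system is completely observable.

-45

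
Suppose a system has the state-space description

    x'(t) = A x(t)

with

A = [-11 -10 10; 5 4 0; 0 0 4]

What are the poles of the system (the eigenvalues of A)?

det(sI - A) = s^3 - (tr A)s^2 + (M11 + M22 + M33)s - det A, where Mii is the 2×2 principal minor of A obtained by deleting row i and column i.
tr A = (-11) + 4 + 4 = -3; M11 = 4·4 - 0·0 = 16 - 0 = 16; M22 = (-11)·4 - 10·0 = -44 - 0 = -44; M33 = (-11)·4 - (-10)·5 = -44 - (-50) = 6; sum of minors = -22.
det A = (-11)·(4·4 - 0·0) - (-10)·(5·4 - 0·0) + 10·(5·0 - 4·0) = (-11)·16 - (-10)·20 + 10·0 = 24.
So p(s) = det(sI - A) = s^3 + 3s^2 - 22s - 24.
Rational-root test: any integer root divides -24. Testing small divisors, s = -1 works: p(-1) = -1 + 3 + 22 + (-24) = 0, so (s + 1) is a factor.
Dividing, p(s) = (s + 1)(s^2 + 2s - 24).
Factor s^2 + 2s - 24: two numbers with sum -2 and product -24 are 4 and -6, so s^2 + 2s - 24 = (s - 4)(s + 6).
Hence p(s) = (s - 4) (s + 1) (s + 6), with roots -6, -1, 4.
At least one eigenvalue has non-negative real part, so the system is not asymptotically stable.

-6, -1, 4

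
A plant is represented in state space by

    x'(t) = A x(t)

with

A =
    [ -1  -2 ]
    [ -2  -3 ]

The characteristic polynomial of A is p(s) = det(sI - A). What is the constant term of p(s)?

-1

For a 2×2 matrix, det(sI - A) = s^2 - (tr A)s + det A.
tr A = -4, det A = -1.
So p(s) = s^2 + 4s - 1.
The constant term is -1.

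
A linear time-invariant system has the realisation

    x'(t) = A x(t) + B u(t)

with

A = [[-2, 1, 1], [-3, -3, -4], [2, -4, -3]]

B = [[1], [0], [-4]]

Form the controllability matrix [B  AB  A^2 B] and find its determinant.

AB = [[-6], [13], [14]]
A^2B = [[39], [-77], [-106]]
Controllability matrix C = [B  AB  A^2B] = [[1, -6, 39], [0, 13, -77], [-4, 14, -106]]
Expanding along the first row, det(C) = 1·(13·(-106) - (-77)·14) - (-6)·(0·(-106) - (-77)·(-4)) + 39·(0·14 - 13·(-4)) = 1·(-300) - (-6)·(-308) + 39·52 = -120
Since det(C) ≠ 0, rank(C) = 3 and the system is completely controllable.

-120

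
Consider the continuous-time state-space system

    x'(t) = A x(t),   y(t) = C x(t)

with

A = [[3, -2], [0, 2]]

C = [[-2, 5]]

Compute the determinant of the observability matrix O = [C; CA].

CA = [[-6, 14]]
Observability matrix O = [C; CA] = [[-2, 5], [-6, 14]]
det(O) = (-2)·14 - 5·(-6) = -28 - (-30) = 2
Since det(O) ≠ 0, rank(O) = 2 and the system is completely observable.

2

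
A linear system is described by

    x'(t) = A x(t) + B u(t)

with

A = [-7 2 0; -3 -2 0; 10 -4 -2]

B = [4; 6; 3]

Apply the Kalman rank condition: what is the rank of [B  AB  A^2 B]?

2

AB = [[-16], [-24], [10]]
A^2B = [[64], [96], [-84]]
Controllability matrix C = [B  AB  A^2B] = [[4, -16, 64], [6, -24, 96], [3, 10, -84]]
The rows r1, r2, r3 of C are linearly dependent: -3·r1 + 2·r2 = 0 (check each entry), so rank(C) ≤ 2.
The 2×2 minor from rows 1, 3, columns 1, 2 is 4·10 - (-16)·3 = 40 - (-48) = 88 ≠ 0, so rank(C) = 2.
rank(C) = 2 < n = 3, so the pair (A, B) is not completely controllable.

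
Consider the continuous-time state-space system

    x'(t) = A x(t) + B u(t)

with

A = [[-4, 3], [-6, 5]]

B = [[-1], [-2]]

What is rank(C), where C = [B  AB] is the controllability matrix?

AB = [[-2], [-4]]
Controllability matrix C = [B  AB] = [[-1, -2], [-2, -4]]
Every column of C is a scalar multiple of column 1 = [-1, -2] (multipliers 1, 2), so the columns span a one-dimensional space.
C ≠ 0, hence rank(C) = 1.
rank(C) = 1 < n = 2, so the pair (A, B) is not completely controllable.

1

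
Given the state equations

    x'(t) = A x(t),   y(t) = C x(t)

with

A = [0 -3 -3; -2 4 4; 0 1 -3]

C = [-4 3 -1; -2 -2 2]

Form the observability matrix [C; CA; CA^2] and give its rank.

3

CA = [[-6, 23, 27], [4, 0, -8]]
CA^2 = [[-46, 137, 29], [0, -20, 12]]
Observability matrix O = [C; CA; CA^2] = [[-4, 3, -1], [-2, -2, 2], [-6, 23, 27], [4, 0, -8], [-46, 137, 29], [0, -20, 12]]
Take the 3×3 submatrix of O formed by rows 1, 2, 3: [[-4, 3, -1], [-2, -2, 2], [-6, 23, 27]]. Its determinant is (-4)·((-2)·27 - 2·23) - 3·((-2)·27 - 2·(-6)) + (-1)·((-2)·23 - (-2)·(-6)) = (-4)·(-100) - 3·(-42) + (-1)·(-58) = 584 ≠ 0.
So rank(O) ≥ 3; since O has 3 columns, rank(O) = 3.
rank(O) = 3 = n, so the pair (A, C) is completely observable.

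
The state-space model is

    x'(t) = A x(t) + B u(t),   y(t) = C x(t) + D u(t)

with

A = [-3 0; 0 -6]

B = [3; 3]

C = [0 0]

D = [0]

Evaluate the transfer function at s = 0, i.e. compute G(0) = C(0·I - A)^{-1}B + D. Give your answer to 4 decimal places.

0.0000

G(0) = C(-A)^{-1}B + D = -C A^{-1} B + D.
det A = 18, so A^{-1} = (1/18)·adj(A) = [[-1/3, 0], [0, -1/6]]
A^{-1} B = [-1, -1/2]^T
C A^{-1} B = 0
G(0) = D - C A^{-1} B = 0 - (0) = 0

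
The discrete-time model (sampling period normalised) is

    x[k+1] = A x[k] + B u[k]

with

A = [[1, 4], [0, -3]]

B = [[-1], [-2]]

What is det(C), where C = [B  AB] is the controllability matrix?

AB = [[-9], [6]]
Controllability matrix C = [B  AB] = [[-1, -9], [-2, 6]]
det(C) = (-1)·6 - (-9)·(-2) = -6 - 18 = -24
Since det(C) ≠ 0, rank(C) = 2 and the system is completely controllable.

-24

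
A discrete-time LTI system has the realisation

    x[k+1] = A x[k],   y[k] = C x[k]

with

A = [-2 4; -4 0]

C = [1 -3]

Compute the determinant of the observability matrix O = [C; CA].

CA = [[10, 4]]
Observability matrix O = [C; CA] = [[1, -3], [10, 4]]
det(O) = 1·4 - (-3)·10 = 4 - (-30) = 34
Since det(O) ≠ 0, rank(O) = 2 and the system is completely observable.

34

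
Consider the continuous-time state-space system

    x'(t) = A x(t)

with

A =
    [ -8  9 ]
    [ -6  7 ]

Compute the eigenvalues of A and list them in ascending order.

-2, 1

det(sI - A) = s^2 - (tr A)s + det A, with tr A = (-8) + 7 = -1 and det A = (-8)·7 - 9·(-6) = -56 - (-54) = -2.
So p(s) = det(sI - A) = s^2 + s - 2.
Factor s^2 + s - 2: two numbers with sum -1 and product -2 are 1 and -2, so s^2 + s - 2 = (s - 1)(s + 2).
Hence p(s) = (s - 1) (s + 2), with roots -2, 1.
At least one eigenvalue has non-negative real part, so the system is not asymptotically stable.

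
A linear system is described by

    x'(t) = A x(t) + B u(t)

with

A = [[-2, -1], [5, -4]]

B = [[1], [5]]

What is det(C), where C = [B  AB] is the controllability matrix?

20

AB = [[-7], [-15]]
Controllability matrix C = [B  AB] = [[1, -7], [5, -15]]
det(C) = 1·(-15) - (-7)·5 = -15 - (-35) = 20
Since det(C) ≠ 0, rank(C) = 2 and the system is completely controllable.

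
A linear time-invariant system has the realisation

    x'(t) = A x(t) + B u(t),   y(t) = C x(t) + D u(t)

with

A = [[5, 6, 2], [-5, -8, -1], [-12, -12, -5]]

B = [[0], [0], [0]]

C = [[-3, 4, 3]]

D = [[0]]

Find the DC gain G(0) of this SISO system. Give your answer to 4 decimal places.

G(0) = C(-A)^{-1}B + D = -C A^{-1} B + D.
det A = -10, so A^{-1} = (1/-10)·adj(A) = [[-14/5, -3/5, -1], [13/10, 1/10, 1/2], [18/5, 6/5, 1]]
A^{-1} B = [0, 0, 0]^T
C A^{-1} B = 0
G(0) = D - C A^{-1} B = 0 - (0) = 0

0.0000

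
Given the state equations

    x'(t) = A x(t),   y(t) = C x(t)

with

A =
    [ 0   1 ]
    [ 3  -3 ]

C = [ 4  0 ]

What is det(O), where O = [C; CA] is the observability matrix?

16

CA = [[0, 4]]
Observability matrix O = [C; CA] = [[4, 0], [0, 4]]
det(O) = 4·4 - 0·0 = 16 - 0 = 16
Since det(O) ≠ 0, rank(O) = 2 and the system is completely observable.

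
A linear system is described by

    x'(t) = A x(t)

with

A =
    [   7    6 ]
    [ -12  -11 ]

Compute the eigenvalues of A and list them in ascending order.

det(sI - A) = s^2 - (tr A)s + det A, with tr A = 7 + (-11) = -4 and det A = 7·(-11) - 6·(-12) = -77 - (-72) = -5.
So p(s) = det(sI - A) = s^2 + 4s - 5.
Factor s^2 + 4s - 5: two numbers with sum -4 and product -5 are 1 and -5, so s^2 + 4s - 5 = (s - 1)(s + 5).
Hence p(s) = (s - 1) (s + 5), with roots -5, 1.
At least one eigenvalue has non-negative real part, so the system is not asymptotically stable.

-5, 1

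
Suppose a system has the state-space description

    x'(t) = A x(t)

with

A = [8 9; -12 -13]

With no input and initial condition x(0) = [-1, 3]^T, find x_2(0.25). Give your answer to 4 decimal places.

-0.9510

det(sI - A) = s^2 - (tr A)s + det A, with tr A = 8 + (-13) = -5 and det A = 8·(-13) - 9·(-12) = -104 - (-108) = 4.
So p(s) = det(sI - A) = s^2 + 5s + 4.
Factor s^2 + 5s + 4: two numbers with sum -5 and product 4 are -1 and -4, so s^2 + 5s + 4 = (s + 1)(s + 4).
Hence p(s) = (s + 1) (s + 4), with roots -4, -1.
The eigenvalues -4, -1 are distinct and real, so A is diagonalisable and x(t) = e^{At} x(0) = V diag(e^{λ_i t}) V^{-1} x(0), where the columns of V are the eigenvectors.
λ = -4: A - (-4)I = [[12, 9], [-12, -9]]. Row 1 gives 12·v1 + 9·v2 = 0, so take v_1 = [3, -4]^T.
λ = -1: A - (-1)I = [[9, 9], [-12, -12]]. Row 1 gives 9·v1 + 9·v2 = 0, so take v_2 = [1, -1]^T.
V = [v_1 v_2] = [[3, 1], [-4, -1]] has det V = 1, so V^{-1} = adj(V)/det V = [[-1, -1], [4, 3]].
Modal coordinates z(0) = V^{-1} x(0): (-1)·(-1) + (-1)·3 = -2; 4·(-1) + 3·3 = 5; so z(0) = [-2, 5]^T.
x_2(t) = Σ_i (v_i)_2 · z_i(0) · e^{λ_i t} (row 2 of V times the modal terms).
x_2(0.25) = (-4)·(-2)·e^{-4·0.25} + (-1)·5·e^{-1·0.25} = 8·0.367879 + (-5)·0.778801 = -0.9510.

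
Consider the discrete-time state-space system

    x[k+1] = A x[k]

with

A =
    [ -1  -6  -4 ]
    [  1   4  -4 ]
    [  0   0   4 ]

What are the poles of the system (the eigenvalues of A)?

1, 2, 4

det(zI - A) = z^3 - (tr A)z^2 + (M11 + M22 + M33)z - det A, where Mii is the 2×2 principal minor of A obtained by deleting row i and column i.
tr A = (-1) + 4 + 4 = 7; M11 = 4·4 - (-4)·0 = 16 - 0 = 16; M22 = (-1)·4 - (-4)·0 = -4 - 0 = -4; M33 = (-1)·4 - (-6)·1 = -4 - (-6) = 2; sum of minors = 14.
det A = (-1)·(4·4 - (-4)·0) - (-6)·(1·4 - (-4)·0) + (-4)·(1·0 - 4·0) = (-1)·16 - (-6)·4 + (-4)·0 = 8.
So p(z) = det(zI - A) = z^3 - 7z^2 + 14z - 8.
Rational-root test: any integer root divides -8. Testing small divisors, z = 1 works: p(1) = 1 + (-7) + 14 + (-8) = 0, so (z - 1) is a factor.
Dividing, p(z) = (z - 1)(z^2 - 6z + 8).
Factor z^2 - 6z + 8: two numbers with sum 6 and product 8 are 4 and 2, so z^2 - 6z + 8 = (z - 4)(z - 2).
Hence p(z) = (z - 4) (z - 2) (z - 1), with roots 1, 2, 4.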